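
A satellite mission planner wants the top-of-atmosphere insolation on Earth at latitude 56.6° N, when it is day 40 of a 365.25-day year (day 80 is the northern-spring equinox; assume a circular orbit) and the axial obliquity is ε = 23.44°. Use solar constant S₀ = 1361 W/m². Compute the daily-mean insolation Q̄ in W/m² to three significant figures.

Solar longitude: λ_s = 360° × (40 − 80)/365.25 = -39.425°, i.e. -39.425° + 360° = 320.575°.
sin δ = sin 23.44° × sin 320.575° = -0.25262, so δ = -14.633°.
cos H₀ = −tan(+56.6°) tan(-14.633°) = 0.3960, H₀ = 1.1637 rad.
Bracket: H₀ sin φ sin δ + cos φ cos δ sin H₀ = 1.1637×0.83485×-0.25262 + 0.55048×0.96756×0.91827 = -0.245424 + 0.489091 = 0.243667.
Q̄ = (S₀/π) × [bracket] = (1361/π) × 0.243667 = 105.6 W/m².

Q̄ ≈ 106 W/m²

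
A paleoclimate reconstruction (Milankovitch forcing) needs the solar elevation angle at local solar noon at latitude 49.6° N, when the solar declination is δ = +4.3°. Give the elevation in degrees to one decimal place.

44.7°

At local noon the hour angle is zero, so the zenith angle equals |ϕ − δ| = |+49.6° − (+4.300°)| = 45.300°.
Elevation = 90° − 45.300° = 44.7°.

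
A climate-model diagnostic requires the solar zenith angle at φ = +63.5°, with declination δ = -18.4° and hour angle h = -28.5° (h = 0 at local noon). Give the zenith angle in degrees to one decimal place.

θ_z = 84.9°

cos θ_z = sin φ sin δ + cos φ cos δ cos h = -0.282485 + 0.372079 = 0.089594.
θ_z = arccos(0.089594) = 84.9°.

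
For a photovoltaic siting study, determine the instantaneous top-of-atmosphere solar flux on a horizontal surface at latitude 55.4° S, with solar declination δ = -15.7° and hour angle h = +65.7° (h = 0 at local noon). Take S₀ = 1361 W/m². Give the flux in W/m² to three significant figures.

cos θ_z = sin φ sin δ + cos φ cos δ cos h = 0.222741 + 0.224958 = 0.447699.
Flux = S₀ · cos θ_z = 1361 × 0.447699 = 609.3 W/m².

609 W/m²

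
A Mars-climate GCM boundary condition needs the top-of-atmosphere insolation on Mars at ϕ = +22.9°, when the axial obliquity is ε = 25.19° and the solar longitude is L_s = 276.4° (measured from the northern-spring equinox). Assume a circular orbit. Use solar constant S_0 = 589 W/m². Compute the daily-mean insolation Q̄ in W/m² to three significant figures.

Solar declination: sin δ = sin ε · sin L_s = sin 25.19° × sin 276.4° = -0.42297, so δ = -25.022°.
cos h₀ = −tan(+22.9°) tan(-25.022°) = 0.1972, h₀ = 1.3723 rad.
Bracket: h₀ sin ϕ sin δ + cos ϕ cos δ sin h₀ = 1.3723×0.38912×-0.42297 + 0.92119×0.90614×0.98037 = -0.225861 + 0.818341 = 0.592480.
Q̄ = (S_0/π) × [bracket] = (589/π) × 0.592480 = 111.1 W/m².

Q̄ ≈ 111 W/m²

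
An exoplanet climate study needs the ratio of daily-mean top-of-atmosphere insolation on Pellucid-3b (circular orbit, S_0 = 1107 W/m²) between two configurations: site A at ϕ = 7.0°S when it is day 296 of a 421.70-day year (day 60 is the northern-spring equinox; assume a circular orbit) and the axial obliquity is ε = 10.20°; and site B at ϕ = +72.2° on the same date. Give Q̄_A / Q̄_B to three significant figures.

— Configuration A (ϕ=-7.0°):
Solar longitude: L_s = 360° × (296 − 60)/421.70 = 201.470°.
sin δ = sin 10.20° × sin 201.470° = -0.06482, so δ = -3.716°.
cos h₀ = −tan(-7.0°) tan(-3.716°) = -0.0080, h₀ = 1.5788 rad.
Bracket: h₀ sin ϕ sin δ + cos ϕ cos δ sin h₀ = 1.5788×-0.12187×-0.06482 + 0.99255×0.99790×0.99997 = 0.012472 + 0.990436 = 1.002908.
Q̄ = (S_0/π) × [bracket] = (1107/π) × 1.002908 = 353.39 W/m².
— Configuration B (ϕ=+72.2°):
cos h₀ = −tan(+72.2°) tan(-3.716°) = 0.2023, h₀ = 1.3671 rad.
Bracket: h₀ sin ϕ sin δ + cos ϕ cos δ sin h₀ = 1.3671×0.95213×-0.06482 + 0.30570×0.99790×0.97932 = -0.084373 + 0.298749 = 0.214376.
Q̄ = (S_0/π) × [bracket] = (1107/π) × 0.214376 = 75.539 W/m².
Ratio Q̄_A / Q̄_B = 353.39 / 75.539 = 4.678.

Q̄_A / Q̄_B ≈ 4.68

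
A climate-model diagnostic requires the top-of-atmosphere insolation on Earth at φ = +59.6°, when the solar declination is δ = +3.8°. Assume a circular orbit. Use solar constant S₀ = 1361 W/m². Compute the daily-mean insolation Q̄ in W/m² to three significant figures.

Q̄ ≈ 259 W/m²

cos H₀ = −tan(+59.6°) tan(+3.800°) = -0.1132, H₀ = 1.6842 rad.
Bracket: H₀ sin φ sin δ + cos φ cos δ sin H₀ = 1.6842×0.86251×0.06627 + 0.50603×0.99780×0.99357 = 0.096266 + 0.501670 = 0.597936.
Q̄ = (S₀/π) × [bracket] = (1361/π) × 0.597936 = 259.0 W/m².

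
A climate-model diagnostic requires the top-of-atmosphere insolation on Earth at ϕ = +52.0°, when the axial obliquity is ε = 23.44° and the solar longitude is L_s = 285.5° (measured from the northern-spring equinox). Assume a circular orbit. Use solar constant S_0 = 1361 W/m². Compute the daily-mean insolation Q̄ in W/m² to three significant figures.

Solar declination: sin δ = sin ε · sin L_s = sin 23.44° × sin 285.5° = -0.38332, so δ = -22.540°.
cos h₀ = −tan(+52.0°) tan(-22.540°) = 0.5312, h₀ = 1.0108 rad.
Bracket: h₀ sin ϕ sin δ + cos ϕ cos δ sin h₀ = 1.0108×0.78801×-0.38332 + 0.61566×0.92362×0.84724 = -0.305322 + 0.481771 = 0.176449.
Q̄ = (S_0/π) × [bracket] = (1361/π) × 0.176449 = 76.44 W/m².

Q̄ ≈ 76.4 W/m²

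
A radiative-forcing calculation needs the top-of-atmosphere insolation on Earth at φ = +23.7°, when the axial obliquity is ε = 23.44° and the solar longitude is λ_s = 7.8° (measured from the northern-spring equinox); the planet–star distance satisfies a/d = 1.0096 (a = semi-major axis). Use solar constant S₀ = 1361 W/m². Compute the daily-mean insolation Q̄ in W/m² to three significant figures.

Solar declination: sin δ = sin ε · sin λ_s = sin 23.44° × sin 7.8° = 0.05399, so δ = +3.095°.
cos H₀ = −tan(+23.7°) tan(+3.095°) = -0.0237, H₀ = 1.5945 rad.
Bracket: H₀ sin φ sin δ + cos φ cos δ sin H₀ = 1.5945×0.40195×0.05399 + 0.91566×0.99854×0.99972 = 0.034603 + 0.914067 = 0.948670.
Inverse-square distance factor (a/d)² = 1.0096² = 1.019292.
Q̄ = (S₀/π) × 1.019292 × [bracket] = (1361/π) × 1.019292 × 0.948670 = 418.9 W/m².

Q̄ ≈ 419 W/m²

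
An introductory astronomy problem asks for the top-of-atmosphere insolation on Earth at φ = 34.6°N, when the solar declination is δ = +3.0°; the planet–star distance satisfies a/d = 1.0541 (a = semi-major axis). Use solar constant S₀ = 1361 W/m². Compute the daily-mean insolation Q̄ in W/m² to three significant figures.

cos H₀ = −tan(+34.6°) tan(+3.000°) = -0.0362, H₀ = 1.6070 rad.
Bracket: H₀ sin φ sin δ + cos φ cos δ sin H₀ = 1.6070×0.56784×0.05234 + 0.82314×0.99863×0.99935 = 0.047761 + 0.821478 = 0.869239.
Inverse-square distance factor (a/d)² = 1.0541² = 1.111127.
Q̄ = (S₀/π) × 1.111127 × [bracket] = (1361/π) × 1.111127 × 0.869239 = 418.4 W/m².

Q̄ ≈ 418 W/m²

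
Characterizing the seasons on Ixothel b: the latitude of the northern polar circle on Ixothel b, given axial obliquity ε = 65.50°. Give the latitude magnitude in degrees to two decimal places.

The polar circle is the lowest latitude that experiences at least one full rotation of continuous daylight at the northern-summer solstice; it lies at |φ| = 90° − ε = 90° − 65.50° = 24.50°.

24.50°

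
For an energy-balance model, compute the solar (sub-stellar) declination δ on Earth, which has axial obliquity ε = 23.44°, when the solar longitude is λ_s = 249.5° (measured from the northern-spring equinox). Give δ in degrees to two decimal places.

δ = -21.88°

sin δ = sin ε · sin λ_s = sin 23.44° × sin 249.5° = -0.372597.
δ = arcsin(-0.372597) = -21.88°.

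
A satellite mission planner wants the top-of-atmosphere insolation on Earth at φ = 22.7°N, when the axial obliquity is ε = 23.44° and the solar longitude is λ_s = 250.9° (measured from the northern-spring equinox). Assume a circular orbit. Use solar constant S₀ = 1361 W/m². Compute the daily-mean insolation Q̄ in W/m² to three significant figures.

Solar declination: sin δ = sin ε · sin λ_s = sin 23.44° × sin 250.9° = -0.37589, so δ = -22.079°.
cos H₀ = −tan(+22.7°) tan(-22.079°) = 0.1697, H₀ = 1.4003 rad.
Bracket: H₀ sin φ sin δ + cos φ cos δ sin H₀ = 1.4003×0.38591×-0.37589 + 0.92254×0.92666×0.98550 = -0.203127 + 0.842485 = 0.639358.
Q̄ = (S₀/π) × [bracket] = (1361/π) × 0.639358 = 277.0 W/m².

Q̄ ≈ 277 W/m²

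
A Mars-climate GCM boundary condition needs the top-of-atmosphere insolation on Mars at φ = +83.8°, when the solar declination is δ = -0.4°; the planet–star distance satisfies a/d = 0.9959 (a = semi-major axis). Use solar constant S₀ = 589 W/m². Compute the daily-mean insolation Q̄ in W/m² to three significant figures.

cos H₀ = −tan(+83.8°) tan(-0.400°) = 0.0643, H₀ = 1.5065 rad.
Bracket: H₀ sin φ sin δ + cos φ cos δ sin H₀ = 1.5065×0.99415×-0.00698 + 0.10800×0.99998×0.99793 = -0.010454 + 0.107774 = 0.097320.
Inverse-square distance factor (a/d)² = 0.9959² = 0.991817.
Q̄ = (S₀/π) × 0.991817 × [bracket] = (589/π) × 0.991817 × 0.097320 = 18.10 W/m².

Q̄ ≈ 18.1 W/m²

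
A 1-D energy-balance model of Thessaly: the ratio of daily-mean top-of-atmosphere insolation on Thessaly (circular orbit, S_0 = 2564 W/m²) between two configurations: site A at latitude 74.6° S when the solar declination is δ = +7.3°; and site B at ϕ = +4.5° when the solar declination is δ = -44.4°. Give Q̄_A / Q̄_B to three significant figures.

Q̄_A / Q̄_B ≈ 0.159

— Configuration A (ϕ=-74.6°):
cos h₀ = −tan(-74.6°) tan(+7.300°) = 0.4651, h₀ = 1.0871 rad.
Bracket: h₀ sin ϕ sin δ + cos ϕ cos δ sin h₀ = 1.0871×-0.96410×0.12706 + 0.26556×0.99189×0.88527 = -0.133168 + 0.233186 = 0.100018.
Q̄ = (S_0/π) × [bracket] = (2564/π) × 0.100018 = 81.629 W/m².
— Configuration B (ϕ=+4.5°):
cos h₀ = −tan(+4.5°) tan(-44.400°) = 0.0771, h₀ = 1.4936 rad.
Bracket: h₀ sin ϕ sin δ + cos ϕ cos δ sin h₀ = 1.4936×0.07846×-0.69966 + 0.99692×0.71447×0.99703 = -0.081992 + 0.710154 = 0.628162.
Q̄ = (S_0/π) × [bracket] = (2564/π) × 0.628162 = 512.67 W/m².
Ratio Q̄_A / Q̄_B = 81.629 / 512.67 = 0.1592.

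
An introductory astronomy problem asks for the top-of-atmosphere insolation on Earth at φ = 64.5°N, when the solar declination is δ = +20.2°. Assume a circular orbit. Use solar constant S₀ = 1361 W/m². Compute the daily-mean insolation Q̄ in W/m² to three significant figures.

cos H₀ = −tan(+64.5°) tan(+20.200°) = -0.7714, H₀ = 2.4518 rad.
Bracket: H₀ sin φ sin δ + cos φ cos δ sin H₀ = 2.4518×0.90259×0.34530 + 0.43051×0.93849×0.63638 = 0.764139 + 0.257116 = 1.021255.
Q̄ = (S₀/π) × [bracket] = (1361/π) × 1.021255 = 442.4 W/m².

Q̄ ≈ 442 W/m²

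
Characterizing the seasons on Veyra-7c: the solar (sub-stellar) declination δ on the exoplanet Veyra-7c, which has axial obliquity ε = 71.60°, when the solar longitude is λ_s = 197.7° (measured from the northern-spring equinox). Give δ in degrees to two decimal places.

δ = -16.77°

sin δ = sin ε · sin λ_s = sin 71.60° × sin 197.7° = -0.288490.
δ = arcsin(-0.288490) = -16.77°.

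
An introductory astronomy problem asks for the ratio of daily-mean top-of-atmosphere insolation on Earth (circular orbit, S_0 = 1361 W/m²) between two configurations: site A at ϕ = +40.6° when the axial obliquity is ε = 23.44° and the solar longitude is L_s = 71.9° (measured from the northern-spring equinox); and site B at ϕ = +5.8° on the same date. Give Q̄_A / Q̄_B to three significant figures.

Q̄_A / Q̄_B ≈ 1.15

— Configuration A (ϕ=+40.6°):
Solar declination: sin δ = sin ε · sin L_s = sin 23.44° × sin 71.9° = 0.37810, so δ = +22.216°.
cos h₀ = −tan(+40.6°) tan(+22.216°) = -0.3501, h₀ = 1.9284 rad.
Bracket: h₀ sin ϕ sin δ + cos ϕ cos δ sin h₀ = 1.9284×0.65077×0.37810 + 0.75927×0.92576×0.93673 = 0.474495 + 0.658429 = 1.132924.
Q̄ = (S_0/π) × [bracket] = (1361/π) × 1.132924 = 490.81 W/m².
— Configuration B (ϕ=+5.8°):
cos h₀ = −tan(+5.8°) tan(+22.216°) = -0.0415, h₀ = 1.6123 rad.
Bracket: h₀ sin ϕ sin δ + cos ϕ cos δ sin h₀ = 1.6123×0.10106×0.37810 + 0.99488×0.92576×0.99914 = 0.061607 + 0.920228 = 0.981835.
Q̄ = (S_0/π) × [bracket] = (1361/π) × 0.981835 = 425.35 W/m².
Ratio Q̄_A / Q̄_B = 490.81 / 425.35 = 1.154.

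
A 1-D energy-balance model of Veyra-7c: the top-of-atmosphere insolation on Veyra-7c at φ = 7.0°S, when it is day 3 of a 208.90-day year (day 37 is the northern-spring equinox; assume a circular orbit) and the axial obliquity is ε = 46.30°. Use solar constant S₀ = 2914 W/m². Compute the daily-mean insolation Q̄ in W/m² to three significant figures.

Q̄ ≈ 837 W/m²

Solar longitude: λ_s = 360° × (3 − 37)/208.90 = -58.593°, i.e. -58.593° + 360° = 301.407°.
sin δ = sin 46.30° × sin 301.407° = -0.61704, so δ = -38.100°.
cos H₀ = −tan(-7.0°) tan(-38.100°) = -0.0963, H₀ = 1.6672 rad.
Bracket: H₀ sin φ sin δ + cos φ cos δ sin H₀ = 1.6672×-0.12187×-0.61704 + 0.99255×0.78693×0.99535 = 0.125371 + 0.777435 = 0.902806.
Q̄ = (S₀/π) × [bracket] = (2914/π) × 0.902806 = 837.4 W/m².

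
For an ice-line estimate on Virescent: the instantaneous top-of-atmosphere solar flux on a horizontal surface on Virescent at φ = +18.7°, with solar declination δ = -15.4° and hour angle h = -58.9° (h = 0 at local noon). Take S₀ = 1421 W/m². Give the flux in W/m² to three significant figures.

cos θ_z = sin φ sin δ + cos φ cos δ cos h = -0.085141 + 0.471699 = 0.386558.
Flux = S₀ · cos θ_z = 1421 × 0.386558 = 549.3 W/m².

549 W/m²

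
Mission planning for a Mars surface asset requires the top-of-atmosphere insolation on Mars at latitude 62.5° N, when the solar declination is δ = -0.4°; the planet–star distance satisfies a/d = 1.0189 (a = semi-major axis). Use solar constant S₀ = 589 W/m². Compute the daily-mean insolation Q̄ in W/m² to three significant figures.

Q̄ ≈ 88.0 W/m²

cos H₀ = −tan(+62.5°) tan(-0.400°) = 0.0134, H₀ = 1.5574 rad.
Bracket: H₀ sin φ sin δ + cos φ cos δ sin H₀ = 1.5574×0.88701×-0.00698 + 0.46175×0.99998×0.99991 = -0.009642 + 0.461699 = 0.452057.
Inverse-square distance factor (a/d)² = 1.0189² = 1.038157.
Q̄ = (S₀/π) × 1.038157 × [bracket] = (589/π) × 1.038157 × 0.452057 = 87.99 W/m².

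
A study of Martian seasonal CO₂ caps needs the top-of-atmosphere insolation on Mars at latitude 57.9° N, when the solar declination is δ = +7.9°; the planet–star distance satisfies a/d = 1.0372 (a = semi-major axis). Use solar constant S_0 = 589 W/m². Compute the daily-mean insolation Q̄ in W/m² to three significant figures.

Q̄ ≈ 146 W/m²

cos h₀ = −tan(+57.9°) tan(+7.900°) = -0.2212, h₀ = 1.7938 rad.
Bracket: h₀ sin ϕ sin δ + cos ϕ cos δ sin h₀ = 1.7938×0.84712×0.13744 + 0.53140×0.99051×0.97523 = 0.208849 + 0.513319 = 0.722168.
Inverse-square distance factor (a/d)² = 1.0372² = 1.075784.
Q̄ = (S_0/π) × 1.075784 × [bracket] = (589/π) × 1.075784 × 0.722168 = 145.7 W/m².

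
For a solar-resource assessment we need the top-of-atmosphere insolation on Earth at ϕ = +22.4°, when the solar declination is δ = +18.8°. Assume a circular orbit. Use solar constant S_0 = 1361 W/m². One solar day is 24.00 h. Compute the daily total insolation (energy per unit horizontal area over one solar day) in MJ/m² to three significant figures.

cos h₀ = −tan(+22.4°) tan(+18.800°) = -0.1403, h₀ = 1.7116 rad.
Bracket: h₀ sin ϕ sin δ + cos ϕ cos δ sin h₀ = 1.7116×0.38107×0.32227 + 0.92455×0.94665×0.99011 = 0.210197 + 0.866569 = 1.076766.
Q̄ = (S_0/π) × [bracket] = (1361/π) × 1.076766 = 466.48 W/m².
Daily total = Q̄ × 24.00 h × 3600 s/h = 466.48 × 24.00 × 3600 / 10⁶ = 40.30 MJ/m².

40.3 MJ/m²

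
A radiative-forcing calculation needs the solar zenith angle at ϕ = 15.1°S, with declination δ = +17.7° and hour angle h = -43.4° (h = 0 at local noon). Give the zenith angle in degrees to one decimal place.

θ_z = 53.9°

cos θ_z = sin ϕ sin δ + cos ϕ cos δ cos h = -0.079202 + 0.668281 = 0.589079.
θ_z = arccos(0.589079) = 53.9°.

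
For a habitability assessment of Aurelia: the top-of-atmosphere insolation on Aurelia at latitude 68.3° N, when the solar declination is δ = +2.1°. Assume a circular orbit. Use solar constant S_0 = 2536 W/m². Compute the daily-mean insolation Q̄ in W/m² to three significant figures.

cos h₀ = −tan(+68.3°) tan(+2.100°) = -0.0921, h₀ = 1.6631 rad.
Bracket: h₀ sin ϕ sin δ + cos ϕ cos δ sin h₀ = 1.6631×0.92913×0.03664 + 0.36975×0.99933×0.99575 = 0.056617 + 0.367932 = 0.424549.
Q̄ = (S_0/π) × [bracket] = (2536/π) × 0.424549 = 342.7 W/m².

Q̄ ≈ 343 W/m²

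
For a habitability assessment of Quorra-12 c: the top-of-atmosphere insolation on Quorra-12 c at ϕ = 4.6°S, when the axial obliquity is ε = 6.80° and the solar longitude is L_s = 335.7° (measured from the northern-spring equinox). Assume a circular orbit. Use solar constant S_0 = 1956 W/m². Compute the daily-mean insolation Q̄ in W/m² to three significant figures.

Q̄ ≈ 624 W/m²

Solar declination: sin δ = sin ε · sin L_s = sin 6.80° × sin 335.7° = -0.04872, so δ = -2.793°.
cos h₀ = −tan(-4.6°) tan(-2.793°) = -0.0039, h₀ = 1.5747 rad.
Bracket: h₀ sin ϕ sin δ + cos ϕ cos δ sin h₀ = 1.5747×-0.08020×-0.04872 + 0.99678×0.99881×0.99999 = 0.006153 + 0.995584 = 1.001737.
Q̄ = (S_0/π) × [bracket] = (1956/π) × 1.001737 = 623.7 W/m².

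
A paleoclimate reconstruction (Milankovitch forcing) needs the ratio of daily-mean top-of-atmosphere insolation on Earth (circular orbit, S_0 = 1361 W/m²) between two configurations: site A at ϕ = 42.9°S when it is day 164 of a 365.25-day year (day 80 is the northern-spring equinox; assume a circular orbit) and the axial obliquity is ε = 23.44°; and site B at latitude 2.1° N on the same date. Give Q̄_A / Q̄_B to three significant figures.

— Configuration A (ϕ=-42.9°):
Solar longitude: L_s = 360° × (164 − 80)/365.25 = 82.793°.
sin δ = sin 23.44° × sin 82.793° = 0.39465, so δ = +23.244°.
cos h₀ = −tan(-42.9°) tan(+23.244°) = 0.3991, h₀ = 1.1602 rad.
Bracket: h₀ sin ϕ sin δ + cos ϕ cos δ sin h₀ = 1.1602×-0.68072×0.39465 + 0.73254×0.91883×0.91690 = -0.311683 + 0.617147 = 0.305464.
Q̄ = (S_0/π) × [bracket] = (1361/π) × 0.305464 = 132.33 W/m².
— Configuration B (ϕ=+2.1°):
cos h₀ = −tan(+2.1°) tan(+23.244°) = -0.0157, h₀ = 1.5865 rad.
Bracket: h₀ sin ϕ sin δ + cos ϕ cos δ sin h₀ = 1.5865×0.03664×0.39465 + 0.99933×0.91883×0.99988 = 0.022941 + 0.918104 = 0.941045.
Q̄ = (S_0/π) × [bracket] = (1361/π) × 0.941045 = 407.68 W/m².
Ratio Q̄_A / Q̄_B = 132.33 / 407.68 = 0.3246.

Q̄_A / Q̄_B ≈ 0.325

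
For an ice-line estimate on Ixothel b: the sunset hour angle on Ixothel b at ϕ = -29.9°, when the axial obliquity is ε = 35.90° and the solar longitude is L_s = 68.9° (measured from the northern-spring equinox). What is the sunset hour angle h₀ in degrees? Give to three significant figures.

Solar declination: sin δ = sin ε · sin L_s = sin 35.90° × sin 68.9° = 0.54706, so δ = +33.165°.
cos h₀ = −tan ϕ · tan δ = −tan(-29.9°) × tan(+33.165°) = 0.3758, so h₀ = 1.1855 rad = 67.93°.

h₀ = 67.9°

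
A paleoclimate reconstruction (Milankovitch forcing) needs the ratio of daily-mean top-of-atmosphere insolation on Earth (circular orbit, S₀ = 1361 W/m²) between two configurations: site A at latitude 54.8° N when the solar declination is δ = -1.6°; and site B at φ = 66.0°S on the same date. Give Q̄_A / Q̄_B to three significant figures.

— Configuration A (φ=+54.8°):
cos H₀ = −tan(+54.8°) tan(-1.600°) = 0.0396, H₀ = 1.5312 rad.
Bracket: H₀ sin φ sin δ + cos φ cos δ sin H₀ = 1.5312×0.81714×-0.02792 + 0.57643×0.99961×0.99922 = -0.034934 + 0.575756 = 0.540822.
Q̄ = (S₀/π) × [bracket] = (1361/π) × 0.540822 = 234.29 W/m².
— Configuration B (φ=-66.0°):
cos H₀ = −tan(-66.0°) tan(-1.600°) = -0.0627, H₀ = 1.6336 rad.
Bracket: H₀ sin φ sin δ + cos φ cos δ sin H₀ = 1.6336×-0.91355×-0.02792 + 0.40674×0.99961×0.99803 = 0.041667 + 0.405780 = 0.447447.
Q̄ = (S₀/π) × [bracket] = (1361/π) × 0.447447 = 193.84 W/m².
Ratio Q̄_A / Q̄_B = 234.29 / 193.84 = 1.209.

Q̄_A / Q̄_B ≈ 1.21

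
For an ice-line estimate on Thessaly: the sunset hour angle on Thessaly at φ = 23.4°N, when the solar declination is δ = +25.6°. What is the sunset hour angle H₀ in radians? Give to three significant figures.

H₀ = 1.78 rad

cos H₀ = −tan φ · tan δ = −tan(+23.4°) × tan(+25.600°) = -0.2073, so H₀ = 1.7796 rad = 101.97°.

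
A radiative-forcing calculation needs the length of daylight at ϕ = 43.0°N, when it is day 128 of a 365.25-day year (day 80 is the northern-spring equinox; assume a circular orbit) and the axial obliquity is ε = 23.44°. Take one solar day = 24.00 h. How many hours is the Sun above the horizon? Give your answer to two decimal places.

Solar longitude: L_s = 360° × (128 − 80)/365.25 = 47.310°.
sin δ = sin 23.44° × sin 47.310° = 0.29239, so δ = +17.001°.
cos h₀ = −tan ϕ · tan δ = −tan(+43.0°) × tan(+17.001°) = -0.2851, so h₀ = 1.8599 rad = 106.57°.
Daylight = 2h₀/(2π) × 24.00 h = (1.8599/π) × 24.00 = 14.21 h.

14.21 h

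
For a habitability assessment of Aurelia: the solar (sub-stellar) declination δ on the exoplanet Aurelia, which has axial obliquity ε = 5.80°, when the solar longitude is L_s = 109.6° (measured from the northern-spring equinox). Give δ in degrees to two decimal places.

sin δ = sin ε · sin L_s = sin 5.80° × sin 109.6° = 0.095201.
δ = arcsin(0.095201) = +5.46°.

δ = +5.46°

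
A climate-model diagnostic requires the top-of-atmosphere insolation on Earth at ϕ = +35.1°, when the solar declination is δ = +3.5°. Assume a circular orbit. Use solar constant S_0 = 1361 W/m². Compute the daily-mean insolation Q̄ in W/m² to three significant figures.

cos h₀ = −tan(+35.1°) tan(+3.500°) = -0.0430, h₀ = 1.6138 rad.
Bracket: h₀ sin ϕ sin δ + cos ϕ cos δ sin h₀ = 1.6138×0.57501×0.06105 + 0.81815×0.99813×0.99908 = 0.056651 + 0.815869 = 0.872520.
Q̄ = (S_0/π) × [bracket] = (1361/π) × 0.872520 = 378.0 W/m².

Q̄ ≈ 378 W/m²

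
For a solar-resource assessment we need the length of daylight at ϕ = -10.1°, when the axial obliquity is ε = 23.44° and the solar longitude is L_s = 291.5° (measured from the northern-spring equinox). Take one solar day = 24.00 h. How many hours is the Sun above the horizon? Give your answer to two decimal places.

12.54 h

Solar declination: sin δ = sin ε · sin L_s = sin 23.44° × sin 291.5° = -0.37011, so δ = -21.722°.
cos h₀ = −tan ϕ · tan δ = −tan(-10.1°) × tan(-21.722°) = -0.0710, so h₀ = 1.6418 rad = 94.07°.
Daylight = 2h₀/(2π) × 24.00 h = (1.6418/π) × 24.00 = 12.54 h.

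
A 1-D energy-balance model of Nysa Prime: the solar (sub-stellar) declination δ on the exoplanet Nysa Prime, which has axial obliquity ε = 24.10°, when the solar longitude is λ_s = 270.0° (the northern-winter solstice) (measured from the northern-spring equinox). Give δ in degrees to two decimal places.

sin δ = sin ε · sin λ_s = sin 24.10° × sin 270.0° = -0.408330.
δ = arcsin(-0.408330) = -24.10°.

δ = -24.10°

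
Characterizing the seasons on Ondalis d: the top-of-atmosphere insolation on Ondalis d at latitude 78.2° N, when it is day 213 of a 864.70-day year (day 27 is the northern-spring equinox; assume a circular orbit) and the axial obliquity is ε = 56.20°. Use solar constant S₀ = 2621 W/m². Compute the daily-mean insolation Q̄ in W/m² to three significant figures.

Solar longitude: λ_s = 360° × (213 − 27)/864.70 = 77.437°.
sin δ = sin 56.20° × sin 77.437° = 0.81109, so δ = +54.203°.
cos H₀ = −tan(+78.2°) tan(+54.203°) = -6.6376 ≤ −1 ⇒ polar day, H₀ = π.
Bracket: H₀ sin φ sin δ + cos φ cos δ sin H₀ = 3.1416×0.97887×0.81109 + 0.20450×0.58492×0.00000 = 2.494279 + 0.000000 = 2.494279.
Q̄ = (S₀/π) × [bracket] = (2621/π) × 2.494279 = 2081 W/m².

Q̄ ≈ 2.08e+03 W/m²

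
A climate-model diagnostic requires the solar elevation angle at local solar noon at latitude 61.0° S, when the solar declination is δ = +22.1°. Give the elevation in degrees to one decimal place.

At local noon the hour angle is zero, so the zenith angle equals |φ − δ| = |-61.0° − (+22.100°)| = 83.100°.
Elevation = 90° − 83.100° = 6.9°.

6.9°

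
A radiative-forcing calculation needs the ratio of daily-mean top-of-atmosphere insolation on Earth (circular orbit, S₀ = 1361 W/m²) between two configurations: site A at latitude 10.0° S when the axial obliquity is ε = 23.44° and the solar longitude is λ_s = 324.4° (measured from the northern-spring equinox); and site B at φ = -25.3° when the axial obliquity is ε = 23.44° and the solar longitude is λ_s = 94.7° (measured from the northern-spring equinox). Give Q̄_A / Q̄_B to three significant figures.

Q̄_A / Q̄_B ≈ 1.76

— Configuration A (φ=-10.0°):
Solar declination: sin δ = sin ε · sin λ_s = sin 23.44° × sin 324.4° = -0.23156, so δ = -13.389°.
cos H₀ = −tan(-10.0°) tan(-13.389°) = -0.0420, H₀ = 1.6128 rad.
Bracket: H₀ sin φ sin δ + cos φ cos δ sin H₀ = 1.6128×-0.17365×-0.23156 + 0.98481×0.97282×0.99912 = 0.064851 + 0.957200 = 1.022051.
Q̄ = (S₀/π) × [bracket] = (1361/π) × 1.022051 = 442.77 W/m².
— Configuration B (φ=-25.3°):
Solar declination: sin δ = sin ε · sin λ_s = sin 23.44° × sin 94.7° = 0.39645, so δ = +23.356°.
cos H₀ = −tan(-25.3°) tan(+23.356°) = 0.2041, H₀ = 1.3652 rad.
Bracket: H₀ sin φ sin δ + cos φ cos δ sin H₀ = 1.3652×-0.42736×0.39645 + 0.90408×0.91806×0.97894 = -0.231302 + 0.812520 = 0.581218.
Q̄ = (S₀/π) × [bracket] = (1361/π) × 0.581218 = 251.80 W/m².
Ratio Q̄_A / Q̄_B = 442.77 / 251.80 = 1.758.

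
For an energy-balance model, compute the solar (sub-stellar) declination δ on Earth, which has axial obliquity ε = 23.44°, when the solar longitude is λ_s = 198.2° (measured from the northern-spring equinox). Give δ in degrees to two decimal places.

δ = -7.14°

sin δ = sin ε · sin λ_s = sin 23.44° × sin 198.2° = -0.124243.
δ = arcsin(-0.124243) = -7.14°.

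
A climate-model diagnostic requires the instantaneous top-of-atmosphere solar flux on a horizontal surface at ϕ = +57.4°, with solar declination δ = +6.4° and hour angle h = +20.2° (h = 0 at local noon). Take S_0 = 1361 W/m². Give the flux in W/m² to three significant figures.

cos θ_z = sin ϕ sin δ + cos ϕ cos δ cos h = 0.093907 + 0.502481 = 0.596388.
Flux = S_0 · cos θ_z = 1361 × 0.596388 = 811.7 W/m².

812 W/m²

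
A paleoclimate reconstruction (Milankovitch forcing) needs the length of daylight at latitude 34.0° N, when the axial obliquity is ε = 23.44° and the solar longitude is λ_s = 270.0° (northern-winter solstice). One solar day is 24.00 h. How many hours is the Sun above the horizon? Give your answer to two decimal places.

Solar declination: sin δ = sin ε · sin λ_s = sin 23.44° × sin 270.0° = -0.39779, so δ = -23.440°.
cos H₀ = −tan φ · tan δ = −tan(+34.0°) × tan(-23.440°) = 0.2924, so H₀ = 1.2740 rad = 73.00°.
Daylight = 2H₀/(2π) × 24.00 h = (1.2740/π) × 24.00 = 9.73 h.

9.73 h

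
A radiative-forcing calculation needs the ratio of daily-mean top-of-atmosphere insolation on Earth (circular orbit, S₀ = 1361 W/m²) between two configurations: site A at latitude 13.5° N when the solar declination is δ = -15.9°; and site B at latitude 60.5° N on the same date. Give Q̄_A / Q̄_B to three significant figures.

— Configuration A (φ=+13.5°):
cos H₀ = −tan(+13.5°) tan(-15.900°) = 0.0684, H₀ = 1.5024 rad.
Bracket: H₀ sin φ sin δ + cos φ cos δ sin H₀ = 1.5024×0.23345×-0.27396 + 0.97237×0.96174×0.99766 = -0.096087 + 0.932979 = 0.836892.
Q̄ = (S₀/π) × [bracket] = (1361/π) × 0.836892 = 362.56 W/m².
— Configuration B (φ=+60.5°):
cos H₀ = −tan(+60.5°) tan(-15.900°) = 0.5035, H₀ = 1.0432 rad.
Bracket: H₀ sin φ sin δ + cos φ cos δ sin H₀ = 1.0432×0.87036×-0.27396 + 0.49242×0.96174×0.86400 = -0.248745 + 0.409173 = 0.160428.
Q̄ = (S₀/π) × [bracket] = (1361/π) × 0.160428 = 69.501 W/m².
Ratio Q̄_A / Q̄_B = 362.56 / 69.501 = 5.217.

Q̄_A / Q̄_B ≈ 5.22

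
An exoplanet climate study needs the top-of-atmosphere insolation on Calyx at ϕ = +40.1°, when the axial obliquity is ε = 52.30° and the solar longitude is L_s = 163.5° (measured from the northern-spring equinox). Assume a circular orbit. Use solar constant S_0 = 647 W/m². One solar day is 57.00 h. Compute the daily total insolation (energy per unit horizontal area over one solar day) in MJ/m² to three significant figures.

Solar declination: sin δ = sin ε · sin L_s = sin 52.30° × sin 163.5° = 0.22472, so δ = +12.986°.
cos h₀ = −tan(+40.1°) tan(+12.986°) = -0.1942, h₀ = 1.7662 rad.
Bracket: h₀ sin ϕ sin δ + cos ϕ cos δ sin h₀ = 1.7662×0.64412×0.22472 + 0.76492×0.97442×0.98096 = 0.255652 + 0.731162 = 0.986814.
Q̄ = (S_0/π) × [bracket] = (647/π) × 0.986814 = 203.23 W/m².
Daily total = Q̄ × 57.00 h × 3600 s/h = 203.23 × 57.00 × 3600 / 10⁶ = 41.70 MJ/m².

41.7 MJ/m²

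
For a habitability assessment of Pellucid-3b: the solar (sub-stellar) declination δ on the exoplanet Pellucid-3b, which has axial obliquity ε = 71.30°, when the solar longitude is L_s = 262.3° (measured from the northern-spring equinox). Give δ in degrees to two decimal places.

δ = -69.83°

sin δ = sin ε · sin L_s = sin 71.30° × sin 262.3° = -0.938669.
δ = arcsin(-0.938669) = -69.83°.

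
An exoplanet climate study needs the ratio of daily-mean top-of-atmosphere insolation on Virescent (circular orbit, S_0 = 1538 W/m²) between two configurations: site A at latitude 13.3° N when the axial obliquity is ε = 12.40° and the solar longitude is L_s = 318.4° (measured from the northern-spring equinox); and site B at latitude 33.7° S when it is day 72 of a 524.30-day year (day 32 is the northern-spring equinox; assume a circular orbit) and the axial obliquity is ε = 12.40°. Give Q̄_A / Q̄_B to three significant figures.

Q̄_A / Q̄_B ≈ 1.23

— Configuration A (ϕ=+13.3°):
Solar declination: sin δ = sin ε · sin L_s = sin 12.40° × sin 318.4° = -0.14257, so δ = -8.196°.
cos h₀ = −tan(+13.3°) tan(-8.196°) = 0.0340, h₀ = 1.5367 rad.
Bracket: h₀ sin ϕ sin δ + cos ϕ cos δ sin h₀ = 1.5367×0.23005×-0.14257 + 0.97318×0.98978×0.99942 = -0.050401 + 0.962675 = 0.912274.
Q̄ = (S_0/π) × [bracket] = (1538/π) × 0.912274 = 446.61 W/m².
— Configuration B (ϕ=-33.7°):
Solar longitude: L_s = 360° × (72 − 32)/524.30 = 27.465°.
sin δ = sin 12.40° × sin 27.465° = 0.09904, so δ = +5.684°.
cos h₀ = −tan(-33.7°) tan(+5.684°) = 0.0664, h₀ = 1.5044 rad.
Bracket: h₀ sin ϕ sin δ + cos ϕ cos δ sin h₀ = 1.5044×-0.55484×0.09904 + 0.83195×0.99508×0.99779 = -0.082669 + 0.826027 = 0.743358.
Q̄ = (S_0/π) × [bracket] = (1538/π) × 0.743358 = 363.92 W/m².
Ratio Q̄_A / Q̄_B = 446.61 / 363.92 = 1.227.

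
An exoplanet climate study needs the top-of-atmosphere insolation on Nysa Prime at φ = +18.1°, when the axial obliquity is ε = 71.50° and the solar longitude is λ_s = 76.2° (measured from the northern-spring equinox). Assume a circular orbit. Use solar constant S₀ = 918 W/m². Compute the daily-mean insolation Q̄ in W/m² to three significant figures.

Solar declination: sin δ = sin ε · sin λ_s = sin 71.50° × sin 76.2° = 0.92095, so δ = +67.065°.
cos H₀ = −tan(+18.1°) tan(+67.065°) = -0.7725, H₀ = 2.4535 rad.
Bracket: H₀ sin φ sin δ + cos φ cos δ sin H₀ = 2.4535×0.31068×0.92095 + 0.95052×0.38968×0.63507 = 0.701997 + 0.235229 = 0.937226.
Q̄ = (S₀/π) × [bracket] = (918/π) × 0.937226 = 273.9 W/m².

Q̄ ≈ 274 W/m²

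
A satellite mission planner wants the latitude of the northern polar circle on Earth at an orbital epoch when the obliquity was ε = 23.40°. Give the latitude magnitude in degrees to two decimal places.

66.60°

The polar circle is the lowest latitude that experiences at least one full rotation of continuous daylight at the northern-summer solstice; it lies at |φ| = 90° − ε = 90° − 23.40° = 66.60°.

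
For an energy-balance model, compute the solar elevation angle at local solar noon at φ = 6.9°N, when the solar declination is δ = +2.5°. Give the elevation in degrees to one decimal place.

85.6°

At local noon the hour angle is zero, so the zenith angle equals |φ − δ| = |+6.9° − (+2.500°)| = 4.400°.
Elevation = 90° − 4.400° = 85.6°.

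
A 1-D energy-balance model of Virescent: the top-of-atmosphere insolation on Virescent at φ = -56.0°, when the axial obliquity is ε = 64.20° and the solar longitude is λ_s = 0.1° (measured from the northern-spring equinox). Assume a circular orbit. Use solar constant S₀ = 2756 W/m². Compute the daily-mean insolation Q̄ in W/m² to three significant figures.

Solar declination: sin δ = sin ε · sin λ_s = sin 64.20° × sin 0.1° = 0.00157, so δ = +0.090°.
cos H₀ = −tan(-56.0°) tan(+0.090°) = 0.0023, H₀ = 1.5685 rad.
Bracket: H₀ sin φ sin δ + cos φ cos δ sin H₀ = 1.5685×-0.82904×0.00157 + 0.55919×1.00000×1.00000 = -0.002042 + 0.559190 = 0.557148.
Q̄ = (S₀/π) × [bracket] = (2756/π) × 0.557148 = 488.8 W/m².

Q̄ ≈ 489 W/m²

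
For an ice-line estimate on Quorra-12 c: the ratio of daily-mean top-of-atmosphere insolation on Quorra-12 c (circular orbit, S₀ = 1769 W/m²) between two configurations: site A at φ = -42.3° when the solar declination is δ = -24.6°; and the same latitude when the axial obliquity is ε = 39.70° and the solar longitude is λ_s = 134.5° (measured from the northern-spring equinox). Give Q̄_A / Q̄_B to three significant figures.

Q̄_A / Q̄_B ≈ 4.70

— Configuration A (φ=-42.3°):
cos H₀ = −tan(-42.3°) tan(-24.600°) = -0.4166, H₀ = 2.0005 rad.
Bracket: H₀ sin φ sin δ + cos φ cos δ sin H₀ = 2.0005×-0.67301×-0.41628 + 0.73963×0.90924×0.90909 = 0.560461 + 0.611364 = 1.171825.
Q̄ = (S₀/π) × [bracket] = (1769/π) × 1.171825 = 659.84 W/m².
— Configuration B (φ=-42.3°):
Solar declination: sin δ = sin ε · sin λ_s = sin 39.70° × sin 134.5° = 0.45560, so δ = +27.104°.
cos H₀ = −tan(-42.3°) tan(+27.104°) = 0.4657, H₀ = 1.0864 rad.
Bracket: H₀ sin φ sin δ + cos φ cos δ sin H₀ = 1.0864×-0.67301×0.45560 + 0.73963×0.89018×0.88494 = -0.333116 + 0.582648 = 0.249532.
Q̄ = (S₀/π) × [bracket] = (1769/π) × 0.249532 = 140.51 W/m².
Ratio Q̄_A / Q̄_B = 659.84 / 140.51 = 4.696.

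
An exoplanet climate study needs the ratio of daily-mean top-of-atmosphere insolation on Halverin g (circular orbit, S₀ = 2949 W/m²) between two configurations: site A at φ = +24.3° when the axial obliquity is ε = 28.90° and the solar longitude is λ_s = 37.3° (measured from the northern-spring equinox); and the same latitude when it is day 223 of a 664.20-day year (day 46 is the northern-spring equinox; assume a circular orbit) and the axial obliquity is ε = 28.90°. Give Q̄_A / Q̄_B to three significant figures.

— Configuration A (φ=+24.3°):
Solar declination: sin δ = sin ε · sin λ_s = sin 28.90° × sin 37.3° = 0.29286, so δ = +17.029°.
cos H₀ = −tan(+24.3°) tan(+17.029°) = -0.1383, H₀ = 1.7095 rad.
Bracket: H₀ sin φ sin δ + cos φ cos δ sin H₀ = 1.7095×0.41151×0.29286 + 0.91140×0.95615×0.99039 = 0.206020 + 0.863061 = 1.069081.
Q̄ = (S₀/π) × [bracket] = (2949/π) × 1.069081 = 1003.5 W/m².
— Configuration B (φ=+24.3°):
Solar longitude: λ_s = 360° × (223 − 46)/664.20 = 95.935°.
sin δ = sin 28.90° × sin 95.935° = 0.48069, so δ = +28.731°.
cos H₀ = −tan(+24.3°) tan(+28.731°) = -0.2475, H₀ = 1.8209 rad.
Bracket: H₀ sin φ sin δ + cos φ cos δ sin H₀ = 1.8209×0.41151×0.48069 + 0.91140×0.87689×0.96888 = 0.360190 + 0.774327 = 1.134517.
Q̄ = (S₀/π) × [bracket] = (2949/π) × 1.134517 = 1065.0 W/m².
Ratio Q̄_A / Q̄_B = 1003.5 / 1065.0 = 0.9423.

Q̄_A / Q̄_B ≈ 0.942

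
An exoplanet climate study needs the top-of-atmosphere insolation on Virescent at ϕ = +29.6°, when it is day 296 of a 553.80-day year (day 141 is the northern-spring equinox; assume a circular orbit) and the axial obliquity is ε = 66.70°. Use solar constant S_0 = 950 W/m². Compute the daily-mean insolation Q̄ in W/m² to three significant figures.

Q̄ ≈ 423 W/m²

Solar longitude: L_s = 360° × (296 − 141)/553.80 = 100.758°.
sin δ = sin 66.70° × sin 100.758° = 0.90230, so δ = +64.462°.
cos h₀ = −tan(+29.6°) tan(+64.462°) = -1.1890 ≤ −1 ⇒ polar day, h₀ = π.
Bracket: h₀ sin ϕ sin δ + cos ϕ cos δ sin h₀ = 3.1416×0.49394×0.90230 + 0.86949×0.43110×0.00000 = 1.400155 + 0.000000 = 1.400155.
Q̄ = (S_0/π) × [bracket] = (950/π) × 1.400155 = 423.4 W/m².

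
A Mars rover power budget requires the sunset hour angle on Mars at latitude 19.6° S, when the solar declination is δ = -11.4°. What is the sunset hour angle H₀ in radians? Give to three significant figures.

cos H₀ = −tan φ · tan δ = −tan(-19.6°) × tan(-11.400°) = -0.0718, so H₀ = 1.6427 rad = 94.12°.

H₀ = 1.64 rad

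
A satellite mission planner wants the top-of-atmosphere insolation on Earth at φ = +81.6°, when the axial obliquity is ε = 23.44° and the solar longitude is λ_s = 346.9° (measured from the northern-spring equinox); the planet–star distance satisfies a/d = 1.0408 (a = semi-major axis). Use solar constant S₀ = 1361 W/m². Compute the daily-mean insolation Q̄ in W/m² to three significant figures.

Solar declination: sin δ = sin ε · sin λ_s = sin 23.44° × sin 346.9° = -0.09016, so δ = -5.173°.
cos H₀ = −tan(+81.6°) tan(-5.173°) = 0.6131, H₀ = 0.9109 rad.
Bracket: H₀ sin φ sin δ + cos φ cos δ sin H₀ = 0.9109×0.98927×-0.09016 + 0.14608×0.99593×0.79004 = -0.081246 + 0.114939 = 0.033693.
Inverse-square distance factor (a/d)² = 1.0408² = 1.083265.
Q̄ = (S₀/π) × 1.083265 × [bracket] = (1361/π) × 1.083265 × 0.033693 = 15.81 W/m².

Q̄ ≈ 15.8 W/m²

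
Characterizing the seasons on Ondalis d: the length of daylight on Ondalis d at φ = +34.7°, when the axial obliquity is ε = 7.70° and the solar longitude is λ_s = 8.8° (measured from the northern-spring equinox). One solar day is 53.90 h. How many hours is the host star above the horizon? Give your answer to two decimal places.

27.19 h

Solar declination: sin δ = sin ε · sin λ_s = sin 7.70° × sin 8.8° = 0.02050, so δ = +1.175°.
cos H₀ = −tan φ · tan δ = −tan(+34.7°) × tan(+1.175°) = -0.0142, so H₀ = 1.5850 rad = 90.81°.
Daylight = 2H₀/(2π) × 53.90 h = (1.5850/π) × 53.90 = 27.19 h.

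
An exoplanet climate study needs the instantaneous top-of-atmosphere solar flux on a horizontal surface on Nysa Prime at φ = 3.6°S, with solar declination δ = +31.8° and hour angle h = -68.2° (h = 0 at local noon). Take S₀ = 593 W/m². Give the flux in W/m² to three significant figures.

cos θ_z = sin φ sin δ + cos φ cos δ cos h = -0.033088 + 0.315000 = 0.281912.
Flux = S₀ · cos θ_z = 593 × 0.281912 = 167.2 W/m².

167 W/m²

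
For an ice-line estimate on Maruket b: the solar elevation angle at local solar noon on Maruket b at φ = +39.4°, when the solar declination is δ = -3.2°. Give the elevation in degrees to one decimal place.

47.4°

At local noon the hour angle is zero, so the zenith angle equals |φ − δ| = |+39.4° − (-3.200°)| = 42.600°.
Elevation = 90° − 42.600° = 47.4°.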